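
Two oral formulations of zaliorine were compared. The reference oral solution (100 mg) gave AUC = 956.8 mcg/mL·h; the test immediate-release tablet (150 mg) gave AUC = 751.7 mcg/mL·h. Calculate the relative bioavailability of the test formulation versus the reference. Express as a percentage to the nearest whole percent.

F_rel = 52%

F_rel = (AUC_test/D_test) / (AUC_ref/D_ref)
      = (751.7/150) / (956.8/100)
      = 5.01133 / 9.568 = 0.5238 = 52.38%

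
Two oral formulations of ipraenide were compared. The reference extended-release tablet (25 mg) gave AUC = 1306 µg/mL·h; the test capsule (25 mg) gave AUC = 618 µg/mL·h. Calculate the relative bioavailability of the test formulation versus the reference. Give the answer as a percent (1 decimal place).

F_rel = 47.3%

F_rel = (AUC_test/D_test) / (AUC_ref/D_ref)
      = (618/25) / (1306/25)
      = 24.72 / 52.24 = 0.4732 = 47.32%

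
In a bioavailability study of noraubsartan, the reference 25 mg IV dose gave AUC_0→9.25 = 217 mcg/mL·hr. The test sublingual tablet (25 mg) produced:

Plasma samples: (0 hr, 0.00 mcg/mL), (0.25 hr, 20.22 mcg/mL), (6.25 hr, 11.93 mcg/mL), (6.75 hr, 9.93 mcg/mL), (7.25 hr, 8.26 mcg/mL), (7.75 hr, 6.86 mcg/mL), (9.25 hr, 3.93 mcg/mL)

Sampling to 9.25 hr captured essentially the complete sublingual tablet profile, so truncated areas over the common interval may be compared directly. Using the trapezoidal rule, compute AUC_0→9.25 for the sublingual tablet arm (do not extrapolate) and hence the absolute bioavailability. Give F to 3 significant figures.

F = 0.557

Trapezoidal AUC_0→9.25 (sublingual tablet):
  [0→0.25]: (0.00+20.22)/2 × 0.25 = 2.5275
  [0.25→6.25]: (20.22+11.93)/2 × 6 = 96.45
  [6.25→6.75]: (11.93+9.93)/2 × 0.5 = 5.465
  [6.75→7.25]: (9.93+8.26)/2 × 0.5 = 4.5475
  [7.25→7.75]: (8.26+6.86)/2 × 0.5 = 3.78
  [7.75→9.25]: (6.86+3.93)/2 × 1.5 = 8.0925
  Sum = 120.8625 mcg/mL·hr
F = (AUC_ev/D_ev)/(AUC_iv/D_iv) = (120.8625/25)/(217/25) = 4.8345/8.68 = 0.5570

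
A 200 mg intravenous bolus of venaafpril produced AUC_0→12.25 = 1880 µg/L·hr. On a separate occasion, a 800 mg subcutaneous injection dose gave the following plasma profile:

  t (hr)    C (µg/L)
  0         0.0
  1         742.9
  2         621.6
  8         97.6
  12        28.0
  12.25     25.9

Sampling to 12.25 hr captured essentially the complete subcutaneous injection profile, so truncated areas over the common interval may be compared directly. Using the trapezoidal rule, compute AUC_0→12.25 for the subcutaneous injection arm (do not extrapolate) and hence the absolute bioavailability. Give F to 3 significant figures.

F = 0.461

Trapezoidal AUC_0→12.25 (subcutaneous injection):
  [0→1]: (0.0+742.9)/2 × 1 = 371.45
  [1→2]: (742.9+621.6)/2 × 1 = 682.25
  [2→8]: (621.6+97.6)/2 × 6 = 2157.6
  [8→12]: (97.6+28.0)/2 × 4 = 251.2
  [12→12.25]: (28.0+25.9)/2 × 0.25 = 6.7375
  Sum = 3469.2375 µg/L·hr
F = (AUC_ev/D_ev)/(AUC_iv/D_iv) = (3469.2375/800)/(1880/200) = 4.33655/9.4 = 0.4613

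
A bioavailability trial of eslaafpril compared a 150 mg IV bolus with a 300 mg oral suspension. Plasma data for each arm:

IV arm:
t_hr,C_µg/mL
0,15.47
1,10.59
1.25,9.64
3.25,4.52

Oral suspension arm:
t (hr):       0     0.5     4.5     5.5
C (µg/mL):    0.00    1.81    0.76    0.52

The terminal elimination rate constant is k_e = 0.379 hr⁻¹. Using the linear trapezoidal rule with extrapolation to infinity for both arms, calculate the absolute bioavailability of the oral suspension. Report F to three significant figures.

F = 0.0913

Trapezoidal AUC_0→3.25 (IV):
  [0→1]: (15.47+10.59)/2 × 1 = 13.03
  [1→1.25]: (10.59+9.64)/2 × 0.25 = 2.52875
  [1.25→3.25]: (9.64+4.52)/2 × 2 = 14.16
  Sum = 29.71875 µg/mL·hr
IV tail: 4.52/0.379 = 11.926; AUC_iv,0→∞ = 29.71875 + 11.926 = 41.64475 µg/mL·hr
Trapezoidal AUC_0→5.5 (oral suspension):
  [0→0.5]: (0.00+1.81)/2 × 0.5 = 0.4525
  [0.5→4.5]: (1.81+0.76)/2 × 4 = 5.14
  [4.5→5.5]: (0.76+0.52)/2 × 1 = 0.64
  Sum = 6.2325 µg/mL·hr
oral suspension tail: 0.52/0.379 = 1.372; AUC_ev,0→∞ = 6.2325 + 1.372 = 7.6045 µg/mL·hr
F = (AUC_ev/D_ev)/(AUC_iv/D_iv) = (7.6045/300)/(41.64475/150) = 0.0253483/0.277632 = 0.0913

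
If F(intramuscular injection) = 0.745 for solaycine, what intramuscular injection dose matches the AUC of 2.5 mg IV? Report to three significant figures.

D_intramuscular = 3.36 mg

For equal systemic exposure: F × D_ev = D_iv
D_ev = D_iv / F = 2.5 / 0.745 = 3.3557 mg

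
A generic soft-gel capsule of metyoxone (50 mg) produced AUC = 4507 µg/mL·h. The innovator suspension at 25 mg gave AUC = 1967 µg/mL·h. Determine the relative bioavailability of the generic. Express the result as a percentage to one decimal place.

F_rel = (AUC_test/D_test) / (AUC_ref/D_ref)
      = (4507/50) / (1967/25)
      = 90.14 / 78.68 = 1.1457 = 114.57%

F_rel = 114.6%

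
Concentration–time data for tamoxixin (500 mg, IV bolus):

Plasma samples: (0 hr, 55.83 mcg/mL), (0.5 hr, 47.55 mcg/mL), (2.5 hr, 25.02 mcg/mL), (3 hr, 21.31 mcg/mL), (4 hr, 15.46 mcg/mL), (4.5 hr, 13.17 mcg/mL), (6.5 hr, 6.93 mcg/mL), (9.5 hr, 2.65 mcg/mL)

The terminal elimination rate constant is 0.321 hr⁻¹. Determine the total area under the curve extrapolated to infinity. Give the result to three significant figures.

Trapezoidal AUC_0→9.5:
  [0→0.5]: (55.83+47.55)/2 × 0.5 = 25.845
  [0.5→2.5]: (47.55+25.02)/2 × 2 = 72.57
  [2.5→3]: (25.02+21.31)/2 × 0.5 = 11.5825
  [3→4]: (21.31+15.46)/2 × 1 = 18.385
  [4→4.5]: (15.46+13.17)/2 × 0.5 = 7.1575
  [4.5→6.5]: (13.17+6.93)/2 × 2 = 20.1
  [6.5→9.5]: (6.93+2.65)/2 × 3 = 14.37
  Sum = 170.01 mcg/mL·hr
Extrapolated tail: C_last / k_e = 2.65 / 0.321 = 8.255
AUC_0→∞ = 170.01 + 8.255 = 178.265 mcg/mL·hr

AUC = 178 mcg/mL·hr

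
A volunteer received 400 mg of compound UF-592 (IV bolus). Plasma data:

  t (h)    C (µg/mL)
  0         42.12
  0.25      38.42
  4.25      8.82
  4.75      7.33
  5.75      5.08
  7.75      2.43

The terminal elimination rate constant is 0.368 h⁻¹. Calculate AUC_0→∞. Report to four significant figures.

Trapezoidal AUC_0→7.75:
  [0→0.25]: (42.12+38.42)/2 × 0.25 = 10.0675
  [0.25→4.25]: (38.42+8.82)/2 × 4 = 94.48
  [4.25→4.75]: (8.82+7.33)/2 × 0.5 = 4.0375
  [4.75→5.75]: (7.33+5.08)/2 × 1 = 6.205
  [5.75→7.75]: (5.08+2.43)/2 × 2 = 7.51
  Sum = 122.3 µg/mL·h
Extrapolated tail: C_last / k_e = 2.43 / 0.368 = 6.603
AUC_0→∞ = 122.3 + 6.603 = 128.903 µg/mL·h

AUC = 128.9 µg/mL·h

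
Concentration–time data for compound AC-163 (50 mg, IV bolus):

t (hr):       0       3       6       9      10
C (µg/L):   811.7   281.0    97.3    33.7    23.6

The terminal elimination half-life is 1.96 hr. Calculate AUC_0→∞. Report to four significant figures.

AUC = 2498 µg/L·hr

Trapezoidal AUC_0→10:
  [0→3]: (811.7+281.0)/2 × 3 = 1639.05
  [3→6]: (281.0+97.3)/2 × 3 = 567.45
  [6→9]: (97.3+33.7)/2 × 3 = 196.5
  [9→10]: (33.7+23.6)/2 × 1 = 28.65
  Sum = 2431.65 µg/L·hr
k_e = ln2 / t½ = 0.693147 / 1.96 = 0.3536 hr^-1
Extrapolated tail: C_last / k_e = 23.6 / 0.3536 = 66.742
AUC_0→∞ = 2431.65 + 66.742 = 2498.392 µg/L·hr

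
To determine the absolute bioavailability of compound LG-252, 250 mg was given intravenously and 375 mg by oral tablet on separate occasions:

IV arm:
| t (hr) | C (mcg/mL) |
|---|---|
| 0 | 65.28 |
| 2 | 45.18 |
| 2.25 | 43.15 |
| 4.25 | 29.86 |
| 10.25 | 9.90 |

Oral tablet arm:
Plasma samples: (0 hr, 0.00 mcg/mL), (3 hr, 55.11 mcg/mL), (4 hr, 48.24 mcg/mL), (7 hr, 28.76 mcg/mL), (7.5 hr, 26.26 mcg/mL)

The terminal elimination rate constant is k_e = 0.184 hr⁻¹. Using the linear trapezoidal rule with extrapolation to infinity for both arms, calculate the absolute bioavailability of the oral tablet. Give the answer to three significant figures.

Trapezoidal AUC_0→10.25 (IV):
  [0→2]: (65.28+45.18)/2 × 2 = 110.46
  [2→2.25]: (45.18+43.15)/2 × 0.25 = 11.04125
  [2.25→4.25]: (43.15+29.86)/2 × 2 = 73.01
  [4.25→10.25]: (29.86+9.90)/2 × 6 = 119.28
  Sum = 313.79125 mcg/mL·hr
IV tail: 9.90/0.184 = 53.804; AUC_iv,0→∞ = 313.79125 + 53.804 = 367.59525 mcg/mL·hr
Trapezoidal AUC_0→7.5 (oral tablet):
  [0→3]: (0.00+55.11)/2 × 3 = 82.665
  [3→4]: (55.11+48.24)/2 × 1 = 51.675
  [4→7]: (48.24+28.76)/2 × 3 = 115.5
  [7→7.5]: (28.76+26.26)/2 × 0.5 = 13.755
  Sum = 263.595 mcg/mL·hr
oral tablet tail: 26.26/0.184 = 142.717; AUC_ev,0→∞ = 263.595 + 142.717 = 406.312 mcg/mL·hr
F = (AUC_ev/D_ev)/(AUC_iv/D_iv) = (406.312/375)/(367.59525/250) = 1.0835/1.470381 = 0.7369

F = 0.737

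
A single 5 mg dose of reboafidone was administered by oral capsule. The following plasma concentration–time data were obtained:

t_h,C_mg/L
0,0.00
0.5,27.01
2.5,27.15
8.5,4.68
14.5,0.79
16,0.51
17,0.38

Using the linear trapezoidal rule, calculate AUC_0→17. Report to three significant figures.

Trapezoidal AUC_0→17:
  [0→0.5]: (0.00+27.01)/2 × 0.5 = 6.7525
  [0.5→2.5]: (27.01+27.15)/2 × 2 = 54.16
  [2.5→8.5]: (27.15+4.68)/2 × 6 = 95.49
  [8.5→14.5]: (4.68+0.79)/2 × 6 = 16.41
  [14.5→16]: (0.79+0.51)/2 × 1.5 = 0.975
  [16→17]: (0.51+0.38)/2 × 1 = 0.445
  Sum = 174.2325 mg/L·h

AUC = 174 mg/L·h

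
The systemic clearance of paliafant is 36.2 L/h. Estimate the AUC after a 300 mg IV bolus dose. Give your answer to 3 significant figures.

AUC_0→∞ = Dose_iv / CL
        = 300 / 36.2 = 8.28729 mg/L·h

AUC = 8.29 mg/L·h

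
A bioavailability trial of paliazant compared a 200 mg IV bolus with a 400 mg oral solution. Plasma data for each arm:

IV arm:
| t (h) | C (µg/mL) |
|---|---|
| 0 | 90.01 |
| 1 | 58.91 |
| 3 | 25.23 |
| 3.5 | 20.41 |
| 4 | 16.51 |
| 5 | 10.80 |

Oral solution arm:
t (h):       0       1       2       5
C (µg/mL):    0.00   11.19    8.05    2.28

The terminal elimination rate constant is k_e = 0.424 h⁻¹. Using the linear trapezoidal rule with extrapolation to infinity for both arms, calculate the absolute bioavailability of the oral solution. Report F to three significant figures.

F = 0.0826

Trapezoidal AUC_0→5 (IV):
  [0→1]: (90.01+58.91)/2 × 1 = 74.46
  [1→3]: (58.91+25.23)/2 × 2 = 84.14
  [3→3.5]: (25.23+20.41)/2 × 0.5 = 11.41
  [3.5→4]: (20.41+16.51)/2 × 0.5 = 9.23
  [4→5]: (16.51+10.80)/2 × 1 = 13.655
  Sum = 192.895 µg/mL·h
IV tail: 10.80/0.424 = 25.472; AUC_iv,0→∞ = 192.895 + 25.472 = 218.367 µg/mL·h
Trapezoidal AUC_0→5 (oral solution):
  [0→1]: (0.00+11.19)/2 × 1 = 5.595
  [1→2]: (11.19+8.05)/2 × 1 = 9.62
  [2→5]: (8.05+2.28)/2 × 3 = 15.495
  Sum = 30.71 µg/mL·h
oral solution tail: 2.28/0.424 = 5.377; AUC_ev,0→∞ = 30.71 + 5.377 = 36.087 µg/mL·h
F = (AUC_ev/D_ev)/(AUC_iv/D_iv) = (36.087/400)/(218.367/200) = 0.0902175/1.091835 = 0.0826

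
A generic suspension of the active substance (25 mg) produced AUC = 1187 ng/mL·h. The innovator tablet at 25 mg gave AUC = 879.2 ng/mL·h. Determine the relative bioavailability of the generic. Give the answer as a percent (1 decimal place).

F_rel = (AUC_test/D_test) / (AUC_ref/D_ref)
      = (1187/25) / (879.2/25)
      = 47.48 / 35.168 = 1.3501 = 135.01%

F_rel = 135.0%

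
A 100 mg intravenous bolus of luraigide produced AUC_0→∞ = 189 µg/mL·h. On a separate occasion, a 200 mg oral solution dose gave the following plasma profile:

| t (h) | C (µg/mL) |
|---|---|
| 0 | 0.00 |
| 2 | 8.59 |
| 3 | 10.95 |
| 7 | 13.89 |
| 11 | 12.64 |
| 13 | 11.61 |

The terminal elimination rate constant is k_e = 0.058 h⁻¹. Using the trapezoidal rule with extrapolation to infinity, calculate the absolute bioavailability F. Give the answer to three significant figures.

F = 0.914

Trapezoidal AUC_0→13 (oral solution):
  [0→2]: (0.00+8.59)/2 × 2 = 8.59
  [2→3]: (8.59+10.95)/2 × 1 = 9.77
  [3→7]: (10.95+13.89)/2 × 4 = 49.68
  [7→11]: (13.89+12.64)/2 × 4 = 53.06
  [11→13]: (12.64+11.61)/2 × 2 = 24.25
  Sum = 145.35 µg/mL·h
Tail: C_last/k_e = 11.61/0.058 = 200.172
AUC_0→∞ (oral solution) = 145.35 + 200.172 = 345.522 µg/mL·h
F = (AUC_ev/D_ev)/(AUC_iv/D_iv) = (345.522/200)/(189/100) = 1.72761/1.89 = 0.9141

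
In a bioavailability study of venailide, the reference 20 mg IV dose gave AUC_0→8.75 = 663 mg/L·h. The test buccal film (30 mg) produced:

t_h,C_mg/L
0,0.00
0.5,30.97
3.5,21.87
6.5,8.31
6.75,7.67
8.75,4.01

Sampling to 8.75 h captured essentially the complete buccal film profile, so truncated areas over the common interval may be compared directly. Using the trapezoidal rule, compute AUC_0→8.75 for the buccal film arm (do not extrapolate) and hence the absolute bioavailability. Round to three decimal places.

Trapezoidal AUC_0→8.75 (buccal film):
  [0→0.5]: (0.00+30.97)/2 × 0.5 = 7.7425
  [0.5→3.5]: (30.97+21.87)/2 × 3 = 79.26
  [3.5→6.5]: (21.87+8.31)/2 × 3 = 45.27
  [6.5→6.75]: (8.31+7.67)/2 × 0.25 = 1.9975
  [6.75→8.75]: (7.67+4.01)/2 × 2 = 11.68
  Sum = 145.95 mg/L·h
F = (AUC_ev/D_ev)/(AUC_iv/D_iv) = (145.95/30)/(663/20) = 4.865/33.15 = 0.1468

F = 0.147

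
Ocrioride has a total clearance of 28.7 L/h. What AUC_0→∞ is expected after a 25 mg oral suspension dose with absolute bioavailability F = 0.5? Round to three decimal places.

AUC = 0.436 mg/L·h

AUC_0→∞ = F × Dose / CL
        = 0.5 × 25 / 28.7 = 0.43554 mg/L·h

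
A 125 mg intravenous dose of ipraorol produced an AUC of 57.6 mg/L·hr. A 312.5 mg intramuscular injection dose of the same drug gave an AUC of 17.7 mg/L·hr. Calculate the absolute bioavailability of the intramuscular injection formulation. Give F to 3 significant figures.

F = (AUC_ev / D_ev) / (AUC_iv / D_iv)
  = (17.7/312.5) / (57.6/125)
  = 0.05664 / 0.4608 = 0.1229

F = 0.123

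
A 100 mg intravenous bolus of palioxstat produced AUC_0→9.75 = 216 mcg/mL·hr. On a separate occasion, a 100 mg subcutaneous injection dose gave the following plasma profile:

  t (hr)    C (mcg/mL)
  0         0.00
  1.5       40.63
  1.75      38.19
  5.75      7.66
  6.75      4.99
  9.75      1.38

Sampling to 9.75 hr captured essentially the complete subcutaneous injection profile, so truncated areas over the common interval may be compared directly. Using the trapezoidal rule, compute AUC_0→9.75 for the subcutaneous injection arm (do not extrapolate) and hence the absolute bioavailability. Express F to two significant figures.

F = 0.68

Trapezoidal AUC_0→9.75 (subcutaneous injection):
  [0→1.5]: (0.00+40.63)/2 × 1.5 = 30.4725
  [1.5→1.75]: (40.63+38.19)/2 × 0.25 = 9.8525
  [1.75→5.75]: (38.19+7.66)/2 × 4 = 91.7
  [5.75→6.75]: (7.66+4.99)/2 × 1 = 6.325
  [6.75→9.75]: (4.99+1.38)/2 × 3 = 9.555
  Sum = 147.905 mcg/mL·hr
F = (AUC_ev/D_ev)/(AUC_iv/D_iv) = (147.905/100)/(216/100) = 1.47905/2.16 = 0.6847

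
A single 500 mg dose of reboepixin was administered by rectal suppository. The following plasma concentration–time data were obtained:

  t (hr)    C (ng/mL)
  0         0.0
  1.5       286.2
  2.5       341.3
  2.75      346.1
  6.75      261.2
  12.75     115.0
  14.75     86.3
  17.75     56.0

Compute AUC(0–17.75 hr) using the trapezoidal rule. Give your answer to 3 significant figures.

AUC = 3370 ng/mL·hr

Trapezoidal AUC_0→17.75:
  [0→1.5]: (0.0+286.2)/2 × 1.5 = 214.65
  [1.5→2.5]: (286.2+341.3)/2 × 1 = 313.75
  [2.5→2.75]: (341.3+346.1)/2 × 0.25 = 85.925
  [2.75→6.75]: (346.1+261.2)/2 × 4 = 1214.6
  [6.75→12.75]: (261.2+115.0)/2 × 6 = 1128.6
  [12.75→14.75]: (115.0+86.3)/2 × 2 = 201.3
  [14.75→17.75]: (86.3+56.0)/2 × 3 = 213.45
  Sum = 3372.275 ng/mL·hr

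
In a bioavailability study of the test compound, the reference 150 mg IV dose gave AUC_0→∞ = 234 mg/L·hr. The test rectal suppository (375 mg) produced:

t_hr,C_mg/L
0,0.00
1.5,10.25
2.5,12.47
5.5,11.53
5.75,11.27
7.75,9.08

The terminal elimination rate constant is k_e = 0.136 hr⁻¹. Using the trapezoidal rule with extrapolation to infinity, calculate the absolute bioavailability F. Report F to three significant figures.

Trapezoidal AUC_0→7.75 (rectal suppository):
  [0→1.5]: (0.00+10.25)/2 × 1.5 = 7.6875
  [1.5→2.5]: (10.25+12.47)/2 × 1 = 11.36
  [2.5→5.5]: (12.47+11.53)/2 × 3 = 36.0
  [5.5→5.75]: (11.53+11.27)/2 × 0.25 = 2.85
  [5.75→7.75]: (11.27+9.08)/2 × 2 = 20.35
  Sum = 78.2475 mg/L·hr
Tail: C_last/k_e = 9.08/0.136 = 66.765
AUC_0→∞ (rectal suppository) = 78.2475 + 66.765 = 145.0125 mg/L·hr
F = (AUC_ev/D_ev)/(AUC_iv/D_iv) = (145.0125/375)/(234/150) = 0.3867/1.56 = 0.2479

F = 0.248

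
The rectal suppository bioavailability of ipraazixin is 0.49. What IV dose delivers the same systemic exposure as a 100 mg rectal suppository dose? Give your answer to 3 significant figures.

D_iv = 49.0 mg

Systemic exposure from an extravascular dose = F × D_ev, so the equivalent IV dose is F × D_ev.
D_iv = F × D_ev = 0.49 × 100 = 49 mg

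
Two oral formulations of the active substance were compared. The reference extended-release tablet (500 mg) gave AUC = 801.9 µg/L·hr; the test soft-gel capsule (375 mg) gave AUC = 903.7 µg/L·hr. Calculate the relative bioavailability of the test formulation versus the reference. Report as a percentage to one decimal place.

F_rel = (AUC_test/D_test) / (AUC_ref/D_ref)
      = (903.7/375) / (801.9/500)
      = 2.40987 / 1.6038 = 1.5026 = 150.26%

F_rel = 150.3%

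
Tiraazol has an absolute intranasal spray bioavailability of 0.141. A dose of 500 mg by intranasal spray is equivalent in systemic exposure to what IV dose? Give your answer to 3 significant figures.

Systemic exposure from an extravascular dose = F × D_ev, so the equivalent IV dose is F × D_ev.
D_iv = F × D_ev = 0.141 × 500 = 70.5 mg

D_iv = 70.5 mg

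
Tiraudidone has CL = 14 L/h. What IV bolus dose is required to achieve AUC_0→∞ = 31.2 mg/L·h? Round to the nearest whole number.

Dose_iv = CL × AUC_0→∞
     = 14 × 31.2 = 436.8 mg

Dose = 437 mg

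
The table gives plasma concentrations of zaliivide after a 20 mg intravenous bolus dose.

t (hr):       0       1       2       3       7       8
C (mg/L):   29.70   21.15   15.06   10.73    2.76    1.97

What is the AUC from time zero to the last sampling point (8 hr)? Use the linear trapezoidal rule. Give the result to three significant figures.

AUC = 85.8 mg/L·hr

Trapezoidal AUC_0→8:
  [0→1]: (29.70+21.15)/2 × 1 = 25.425
  [1→2]: (21.15+15.06)/2 × 1 = 18.105
  [2→3]: (15.06+10.73)/2 × 1 = 12.895
  [3→7]: (10.73+2.76)/2 × 4 = 26.98
  [7→8]: (2.76+1.97)/2 × 1 = 2.365
  Sum = 85.77 mg/L·hr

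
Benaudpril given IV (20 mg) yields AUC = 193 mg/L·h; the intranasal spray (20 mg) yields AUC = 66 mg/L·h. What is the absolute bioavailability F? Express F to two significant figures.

F = 0.34

F = (AUC_ev / D_ev) / (AUC_iv / D_iv)
  = (66/20) / (193/20)
  = 3.3 / 9.65 = 0.3420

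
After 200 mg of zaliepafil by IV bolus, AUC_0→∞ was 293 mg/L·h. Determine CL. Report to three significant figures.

CL = Dose_iv / AUC_0→∞
   = 200 / 293 = 0.682594 L/h

CL = 0.683 L/h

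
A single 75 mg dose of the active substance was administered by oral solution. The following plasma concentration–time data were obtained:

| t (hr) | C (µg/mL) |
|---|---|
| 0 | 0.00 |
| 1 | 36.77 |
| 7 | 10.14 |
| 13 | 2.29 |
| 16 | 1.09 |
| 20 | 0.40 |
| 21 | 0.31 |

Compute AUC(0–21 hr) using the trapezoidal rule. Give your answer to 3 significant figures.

Trapezoidal AUC_0→21:
  [0→1]: (0.00+36.77)/2 × 1 = 18.385
  [1→7]: (36.77+10.14)/2 × 6 = 140.73
  [7→13]: (10.14+2.29)/2 × 6 = 37.29
  [13→16]: (2.29+1.09)/2 × 3 = 5.07
  [16→20]: (1.09+0.40)/2 × 4 = 2.98
  [20→21]: (0.40+0.31)/2 × 1 = 0.355
  Sum = 204.81 µg/mL·hr

AUC = 205 µg/mL·hr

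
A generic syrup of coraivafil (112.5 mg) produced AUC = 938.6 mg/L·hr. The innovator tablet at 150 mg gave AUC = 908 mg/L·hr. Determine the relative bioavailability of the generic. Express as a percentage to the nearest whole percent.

F_rel = (AUC_test/D_test) / (AUC_ref/D_ref)
      = (938.6/112.5) / (908/150)
      = 8.34311 / 6.05333 = 1.3783 = 137.83%

F_rel = 138%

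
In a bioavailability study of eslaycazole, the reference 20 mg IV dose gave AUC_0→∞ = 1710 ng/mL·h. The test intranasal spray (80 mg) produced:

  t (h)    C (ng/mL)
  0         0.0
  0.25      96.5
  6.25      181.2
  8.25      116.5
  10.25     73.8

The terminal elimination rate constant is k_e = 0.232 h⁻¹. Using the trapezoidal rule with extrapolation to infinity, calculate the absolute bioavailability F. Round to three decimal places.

F = 0.241

Trapezoidal AUC_0→10.25 (intranasal spray):
  [0→0.25]: (0.0+96.5)/2 × 0.25 = 12.0625
  [0.25→6.25]: (96.5+181.2)/2 × 6 = 833.1
  [6.25→8.25]: (181.2+116.5)/2 × 2 = 297.7
  [8.25→10.25]: (116.5+73.8)/2 × 2 = 190.3
  Sum = 1333.1625 ng/mL·h
Tail: C_last/k_e = 73.8/0.232 = 318.103
AUC_0→∞ (intranasal spray) = 1333.1625 + 318.103 = 1651.2655 ng/mL·h
F = (AUC_ev/D_ev)/(AUC_iv/D_iv) = (1651.2655/80)/(1710/20) = 20.6408/85.5 = 0.2414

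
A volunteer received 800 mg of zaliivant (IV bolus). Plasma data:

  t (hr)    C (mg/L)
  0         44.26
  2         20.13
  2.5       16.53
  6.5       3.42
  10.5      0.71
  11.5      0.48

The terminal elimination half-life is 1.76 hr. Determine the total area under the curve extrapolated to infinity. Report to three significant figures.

Trapezoidal AUC_0→11.5:
  [0→2]: (44.26+20.13)/2 × 2 = 64.39
  [2→2.5]: (20.13+16.53)/2 × 0.5 = 9.165
  [2.5→6.5]: (16.53+3.42)/2 × 4 = 39.9
  [6.5→10.5]: (3.42+0.71)/2 × 4 = 8.26
  [10.5→11.5]: (0.71+0.48)/2 × 1 = 0.595
  Sum = 122.31 mg/L·hr
k_e = ln2 / t½ = 0.693147 / 1.76 = 0.3938 hr^-1
Extrapolated tail: C_last / k_e = 0.48 / 0.3938 = 1.219
AUC_0→∞ = 122.31 + 1.219 = 123.529 mg/L·hr

AUC = 124 mg/L·hr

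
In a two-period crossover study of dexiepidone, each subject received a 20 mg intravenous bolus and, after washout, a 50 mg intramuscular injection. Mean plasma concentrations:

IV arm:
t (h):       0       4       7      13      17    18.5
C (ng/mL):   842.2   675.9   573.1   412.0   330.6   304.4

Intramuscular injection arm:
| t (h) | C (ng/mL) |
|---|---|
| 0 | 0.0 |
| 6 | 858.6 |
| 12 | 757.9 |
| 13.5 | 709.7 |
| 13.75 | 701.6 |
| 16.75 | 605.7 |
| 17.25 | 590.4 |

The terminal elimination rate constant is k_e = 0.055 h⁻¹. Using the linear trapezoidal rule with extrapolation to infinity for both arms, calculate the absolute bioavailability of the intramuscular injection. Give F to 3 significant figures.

F = 0.565

Trapezoidal AUC_0→18.5 (IV):
  [0→4]: (842.2+675.9)/2 × 4 = 3036.2
  [4→7]: (675.9+573.1)/2 × 3 = 1873.5
  [7→13]: (573.1+412.0)/2 × 6 = 2955.3
  [13→17]: (412.0+330.6)/2 × 4 = 1485.2
  [17→18.5]: (330.6+304.4)/2 × 1.5 = 476.25
  Sum = 9826.45 ng/mL·h
IV tail: 304.4/0.055 = 5534.545; AUC_iv,0→∞ = 9826.45 + 5534.545 = 15360.995 ng/mL·h
Trapezoidal AUC_0→17.25 (intramuscular injection):
  [0→6]: (0.0+858.6)/2 × 6 = 2575.8
  [6→12]: (858.6+757.9)/2 × 6 = 4849.5
  [12→13.5]: (757.9+709.7)/2 × 1.5 = 1100.7
  [13.5→13.75]: (709.7+701.6)/2 × 0.25 = 176.4125
  [13.75→16.75]: (701.6+605.7)/2 × 3 = 1960.95
  [16.75→17.25]: (605.7+590.4)/2 × 0.5 = 299.025
  Sum = 10962.3875 ng/mL·h
intramuscular injection tail: 590.4/0.055 = 10734.545; AUC_ev,0→∞ = 10962.3875 + 10734.545 = 21696.9325 ng/mL·h
F = (AUC_ev/D_ev)/(AUC_iv/D_iv) = (21696.9325/50)/(15360.995/20) = 433.93865/768.04975 = 0.5650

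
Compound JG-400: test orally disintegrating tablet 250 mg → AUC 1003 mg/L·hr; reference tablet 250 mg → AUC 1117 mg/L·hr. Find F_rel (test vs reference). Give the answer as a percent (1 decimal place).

F_rel = 89.8%

F_rel = (AUC_test/D_test) / (AUC_ref/D_ref)
      = (1003/250) / (1117/250)
      = 4.012 / 4.468 = 0.8979 = 89.79%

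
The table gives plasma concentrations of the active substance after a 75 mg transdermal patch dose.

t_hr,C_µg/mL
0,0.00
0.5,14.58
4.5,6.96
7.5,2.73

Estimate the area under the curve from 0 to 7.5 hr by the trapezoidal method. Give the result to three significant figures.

AUC = 61.3 µg/mL·hr

Trapezoidal AUC_0→7.5:
  [0→0.5]: (0.00+14.58)/2 × 0.5 = 3.645
  [0.5→4.5]: (14.58+6.96)/2 × 4 = 43.08
  [4.5→7.5]: (6.96+2.73)/2 × 3 = 14.535
  Sum = 61.26 µg/mL·hr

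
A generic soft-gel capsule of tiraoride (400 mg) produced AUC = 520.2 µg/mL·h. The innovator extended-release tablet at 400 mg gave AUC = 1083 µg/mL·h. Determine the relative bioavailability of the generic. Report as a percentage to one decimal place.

F_rel = 48.0%

F_rel = (AUC_test/D_test) / (AUC_ref/D_ref)
      = (520.2/400) / (1083/400)
      = 1.3005 / 2.7075 = 0.4803 = 48.03%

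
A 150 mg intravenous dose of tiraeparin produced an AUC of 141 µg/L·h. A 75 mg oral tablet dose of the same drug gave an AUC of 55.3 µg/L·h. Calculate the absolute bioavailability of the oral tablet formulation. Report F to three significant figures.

F = 0.784

F = (AUC_ev / D_ev) / (AUC_iv / D_iv)
  = (55.3/75) / (141/150)
  = 0.737333 / 0.94 = 0.7844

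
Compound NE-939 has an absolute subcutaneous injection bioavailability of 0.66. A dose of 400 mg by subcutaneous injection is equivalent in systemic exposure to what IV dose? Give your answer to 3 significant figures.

Systemic exposure from an extravascular dose = F × D_ev, so the equivalent IV dose is F × D_ev.
D_iv = F × D_ev = 0.66 × 400 = 264 mg

D_iv = 264 mg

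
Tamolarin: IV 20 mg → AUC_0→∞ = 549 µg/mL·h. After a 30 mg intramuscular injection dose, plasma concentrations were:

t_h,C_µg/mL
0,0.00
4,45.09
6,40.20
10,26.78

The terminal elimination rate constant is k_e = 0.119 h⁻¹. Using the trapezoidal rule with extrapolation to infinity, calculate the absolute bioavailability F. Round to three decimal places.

F = 0.649

Trapezoidal AUC_0→10 (intramuscular injection):
  [0→4]: (0.00+45.09)/2 × 4 = 90.18
  [4→6]: (45.09+40.20)/2 × 2 = 85.29
  [6→10]: (40.20+26.78)/2 × 4 = 133.96
  Sum = 309.43 µg/mL·h
Tail: C_last/k_e = 26.78/0.119 = 225.042
AUC_0→∞ (intramuscular injection) = 309.43 + 225.042 = 534.472 µg/mL·h
F = (AUC_ev/D_ev)/(AUC_iv/D_iv) = (534.472/30)/(549/20) = 17.8157/27.45 = 0.6490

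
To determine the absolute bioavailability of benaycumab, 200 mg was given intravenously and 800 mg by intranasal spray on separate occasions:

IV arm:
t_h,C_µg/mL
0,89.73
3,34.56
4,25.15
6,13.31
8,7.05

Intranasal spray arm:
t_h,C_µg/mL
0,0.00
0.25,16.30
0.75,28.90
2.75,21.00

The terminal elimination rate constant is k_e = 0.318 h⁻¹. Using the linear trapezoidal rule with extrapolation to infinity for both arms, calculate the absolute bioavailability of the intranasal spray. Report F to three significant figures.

F = 0.109

Trapezoidal AUC_0→8 (IV):
  [0→3]: (89.73+34.56)/2 × 3 = 186.435
  [3→4]: (34.56+25.15)/2 × 1 = 29.855
  [4→6]: (25.15+13.31)/2 × 2 = 38.46
  [6→8]: (13.31+7.05)/2 × 2 = 20.36
  Sum = 275.11 µg/mL·h
IV tail: 7.05/0.318 = 22.170; AUC_iv,0→∞ = 275.11 + 22.170 = 297.28 µg/mL·h
Trapezoidal AUC_0→2.75 (intranasal spray):
  [0→0.25]: (0.00+16.30)/2 × 0.25 = 2.0375
  [0.25→0.75]: (16.30+28.90)/2 × 0.5 = 11.3
  [0.75→2.75]: (28.90+21.00)/2 × 2 = 49.9
  Sum = 63.2375 µg/mL·h
intranasal spray tail: 21.00/0.318 = 66.038; AUC_ev,0→∞ = 63.2375 + 66.038 = 129.2755 µg/mL·h
F = (AUC_ev/D_ev)/(AUC_iv/D_iv) = (129.2755/800)/(297.28/200) = 0.161594/1.4864 = 0.1087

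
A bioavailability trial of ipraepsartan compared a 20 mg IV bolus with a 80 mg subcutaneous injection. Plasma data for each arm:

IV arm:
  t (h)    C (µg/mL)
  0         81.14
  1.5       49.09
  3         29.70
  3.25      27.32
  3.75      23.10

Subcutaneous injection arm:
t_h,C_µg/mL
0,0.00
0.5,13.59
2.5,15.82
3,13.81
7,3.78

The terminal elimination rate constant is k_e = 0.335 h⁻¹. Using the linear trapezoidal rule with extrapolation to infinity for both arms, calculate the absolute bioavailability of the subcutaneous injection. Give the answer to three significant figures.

Trapezoidal AUC_0→3.75 (IV):
  [0→1.5]: (81.14+49.09)/2 × 1.5 = 97.6725
  [1.5→3]: (49.09+29.70)/2 × 1.5 = 59.0925
  [3→3.25]: (29.70+27.32)/2 × 0.25 = 7.1275
  [3.25→3.75]: (27.32+23.10)/2 × 0.5 = 12.605
  Sum = 176.4975 µg/mL·h
IV tail: 23.10/0.335 = 68.955; AUC_iv,0→∞ = 176.4975 + 68.955 = 245.4525 µg/mL·h
Trapezoidal AUC_0→7 (subcutaneous injection):
  [0→0.5]: (0.00+13.59)/2 × 0.5 = 3.3975
  [0.5→2.5]: (13.59+15.82)/2 × 2 = 29.41
  [2.5→3]: (15.82+13.81)/2 × 0.5 = 7.4075
  [3→7]: (13.81+3.78)/2 × 4 = 35.18
  Sum = 75.395 µg/mL·h
subcutaneous injection tail: 3.78/0.335 = 11.284; AUC_ev,0→∞ = 75.395 + 11.284 = 86.679 µg/mL·h
F = (AUC_ev/D_ev)/(AUC_iv/D_iv) = (86.679/80)/(245.4525/20) = 1.0834875/12.272625 = 0.0883

F = 0.0883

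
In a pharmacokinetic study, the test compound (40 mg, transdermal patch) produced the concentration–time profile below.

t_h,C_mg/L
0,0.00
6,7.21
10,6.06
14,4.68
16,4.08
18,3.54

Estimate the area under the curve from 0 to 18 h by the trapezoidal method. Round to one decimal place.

AUC = 86.0 mg/L·h

Trapezoidal AUC_0→18:
  [0→6]: (0.00+7.21)/2 × 6 = 21.63
  [6→10]: (7.21+6.06)/2 × 4 = 26.54
  [10→14]: (6.06+4.68)/2 × 4 = 21.48
  [14→16]: (4.68+4.08)/2 × 2 = 8.76
  [16→18]: (4.08+3.54)/2 × 2 = 7.62
  Sum = 86.03 mg/L·h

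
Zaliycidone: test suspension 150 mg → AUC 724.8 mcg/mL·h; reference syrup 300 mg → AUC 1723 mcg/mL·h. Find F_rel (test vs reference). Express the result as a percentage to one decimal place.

F_rel = 84.1%

F_rel = (AUC_test/D_test) / (AUC_ref/D_ref)
      = (724.8/150) / (1723/300)
      = 4.832 / 5.74333 = 0.8413 = 84.13%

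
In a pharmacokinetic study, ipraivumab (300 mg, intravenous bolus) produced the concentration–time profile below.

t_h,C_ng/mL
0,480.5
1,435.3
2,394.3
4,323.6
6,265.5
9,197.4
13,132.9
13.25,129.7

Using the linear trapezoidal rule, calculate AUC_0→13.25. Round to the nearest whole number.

Trapezoidal AUC_0→13.25:
  [0→1]: (480.5+435.3)/2 × 1 = 457.9
  [1→2]: (435.3+394.3)/2 × 1 = 414.8
  [2→4]: (394.3+323.6)/2 × 2 = 717.9
  [4→6]: (323.6+265.5)/2 × 2 = 589.1
  [6→9]: (265.5+197.4)/2 × 3 = 694.35
  [9→13]: (197.4+132.9)/2 × 4 = 660.6
  [13→13.25]: (132.9+129.7)/2 × 0.25 = 32.825
  Sum = 3567.475 ng/mL·h

AUC = 3567 ng/mL·h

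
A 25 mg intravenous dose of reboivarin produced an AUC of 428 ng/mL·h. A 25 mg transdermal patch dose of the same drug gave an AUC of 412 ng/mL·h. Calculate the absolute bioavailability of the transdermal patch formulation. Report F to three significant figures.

F = (AUC_ev / D_ev) / (AUC_iv / D_iv)
  = (412/25) / (428/25)
  = 16.48 / 17.12 = 0.9626

F = 0.963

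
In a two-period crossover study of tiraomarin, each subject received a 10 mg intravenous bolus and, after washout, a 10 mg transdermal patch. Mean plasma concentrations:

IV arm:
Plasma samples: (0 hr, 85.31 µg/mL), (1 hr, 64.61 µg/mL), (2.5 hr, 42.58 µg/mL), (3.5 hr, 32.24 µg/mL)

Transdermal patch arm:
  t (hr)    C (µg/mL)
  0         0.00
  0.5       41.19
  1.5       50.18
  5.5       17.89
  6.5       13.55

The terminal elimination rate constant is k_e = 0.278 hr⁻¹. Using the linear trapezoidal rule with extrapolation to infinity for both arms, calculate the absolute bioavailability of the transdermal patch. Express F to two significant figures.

Trapezoidal AUC_0→3.5 (IV):
  [0→1]: (85.31+64.61)/2 × 1 = 74.96
  [1→2.5]: (64.61+42.58)/2 × 1.5 = 80.3925
  [2.5→3.5]: (42.58+32.24)/2 × 1 = 37.41
  Sum = 192.7625 µg/mL·hr
IV tail: 32.24/0.278 = 115.971; AUC_iv,0→∞ = 192.7625 + 115.971 = 308.7335 µg/mL·hr
Trapezoidal AUC_0→6.5 (transdermal patch):
  [0→0.5]: (0.00+41.19)/2 × 0.5 = 10.2975
  [0.5→1.5]: (41.19+50.18)/2 × 1 = 45.685
  [1.5→5.5]: (50.18+17.89)/2 × 4 = 136.14
  [5.5→6.5]: (17.89+13.55)/2 × 1 = 15.72
  Sum = 207.8425 µg/mL·hr
transdermal patch tail: 13.55/0.278 = 48.741; AUC_ev,0→∞ = 207.8425 + 48.741 = 256.5835 µg/mL·hr
F = (AUC_ev/D_ev)/(AUC_iv/D_iv) = (256.5835/10)/(308.7335/10) = 25.65835/30.87335 = 0.8311

F = 0.83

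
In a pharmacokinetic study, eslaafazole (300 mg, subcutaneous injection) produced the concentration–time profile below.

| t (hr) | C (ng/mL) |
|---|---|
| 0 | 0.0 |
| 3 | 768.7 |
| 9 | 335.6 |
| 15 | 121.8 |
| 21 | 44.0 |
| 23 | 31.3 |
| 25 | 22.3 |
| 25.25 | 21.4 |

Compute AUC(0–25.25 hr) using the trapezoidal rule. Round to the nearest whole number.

AUC = 6470 ng/mL·hr

Trapezoidal AUC_0→25.25:
  [0→3]: (0.0+768.7)/2 × 3 = 1153.05
  [3→9]: (768.7+335.6)/2 × 6 = 3312.9
  [9→15]: (335.6+121.8)/2 × 6 = 1372.2
  [15→21]: (121.8+44.0)/2 × 6 = 497.4
  [21→23]: (44.0+31.3)/2 × 2 = 75.3
  [23→25]: (31.3+22.3)/2 × 2 = 53.6
  [25→25.25]: (22.3+21.4)/2 × 0.25 = 5.4625
  Sum = 6469.9125 ng/mL·hr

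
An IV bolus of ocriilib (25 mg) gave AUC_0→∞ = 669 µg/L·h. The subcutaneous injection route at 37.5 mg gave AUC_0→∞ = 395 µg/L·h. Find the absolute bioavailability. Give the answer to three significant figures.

F = (AUC_ev / D_ev) / (AUC_iv / D_iv)
  = (395/37.5) / (669/25)
  = 10.5333 / 26.76 = 0.3936

F = 0.394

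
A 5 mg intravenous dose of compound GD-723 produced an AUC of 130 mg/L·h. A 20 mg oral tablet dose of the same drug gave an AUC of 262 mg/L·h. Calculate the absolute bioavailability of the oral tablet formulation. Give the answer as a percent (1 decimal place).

F = 50.4%

F = (AUC_ev / D_ev) / (AUC_iv / D_iv)
  = (262/20) / (130/5)
  = 13.1 / 26 = 0.5038
  = 50.38%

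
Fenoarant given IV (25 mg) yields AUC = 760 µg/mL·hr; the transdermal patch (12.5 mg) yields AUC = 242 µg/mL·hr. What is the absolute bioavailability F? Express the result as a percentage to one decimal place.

F = 63.7%

F = (AUC_ev / D_ev) / (AUC_iv / D_iv)
  = (242/12.5) / (760/25)
  = 19.36 / 30.4 = 0.6368
  = 63.68%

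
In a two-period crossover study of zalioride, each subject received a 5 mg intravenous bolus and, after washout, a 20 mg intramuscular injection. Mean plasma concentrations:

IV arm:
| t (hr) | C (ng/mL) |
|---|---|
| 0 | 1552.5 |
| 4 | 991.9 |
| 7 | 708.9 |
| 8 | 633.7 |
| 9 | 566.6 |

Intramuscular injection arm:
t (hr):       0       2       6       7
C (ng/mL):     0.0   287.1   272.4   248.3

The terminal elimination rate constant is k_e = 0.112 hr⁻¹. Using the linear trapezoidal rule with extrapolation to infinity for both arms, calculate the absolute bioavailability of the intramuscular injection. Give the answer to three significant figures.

F = 0.0695

Trapezoidal AUC_0→9 (IV):
  [0→4]: (1552.5+991.9)/2 × 4 = 5088.8
  [4→7]: (991.9+708.9)/2 × 3 = 2551.2
  [7→8]: (708.9+633.7)/2 × 1 = 671.3
  [8→9]: (633.7+566.6)/2 × 1 = 600.15
  Sum = 8911.45 ng/mL·hr
IV tail: 566.6/0.112 = 5058.929; AUC_iv,0→∞ = 8911.45 + 5058.929 = 13970.379 ng/mL·hr
Trapezoidal AUC_0→7 (intramuscular injection):
  [0→2]: (0.0+287.1)/2 × 2 = 287.1
  [2→6]: (287.1+272.4)/2 × 4 = 1119.0
  [6→7]: (272.4+248.3)/2 × 1 = 260.35
  Sum = 1666.45 ng/mL·hr
intramuscular injection tail: 248.3/0.112 = 2216.964; AUC_ev,0→∞ = 1666.45 + 2216.964 = 3883.414 ng/mL·hr
F = (AUC_ev/D_ev)/(AUC_iv/D_iv) = (3883.414/20)/(13970.379/5) = 194.1707/2794.0758 = 0.0695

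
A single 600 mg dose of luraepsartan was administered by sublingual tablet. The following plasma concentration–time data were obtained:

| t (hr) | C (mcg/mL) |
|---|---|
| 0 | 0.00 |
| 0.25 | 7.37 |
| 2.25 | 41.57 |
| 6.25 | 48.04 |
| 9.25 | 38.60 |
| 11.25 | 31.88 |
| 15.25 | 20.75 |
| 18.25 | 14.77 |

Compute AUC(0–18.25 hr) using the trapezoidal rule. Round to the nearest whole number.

AUC = 588 mcg/mL·hr

Trapezoidal AUC_0→18.25:
  [0→0.25]: (0.00+7.37)/2 × 0.25 = 0.92125
  [0.25→2.25]: (7.37+41.57)/2 × 2 = 48.94
  [2.25→6.25]: (41.57+48.04)/2 × 4 = 179.22
  [6.25→9.25]: (48.04+38.60)/2 × 3 = 129.96
  [9.25→11.25]: (38.60+31.88)/2 × 2 = 70.48
  [11.25→15.25]: (31.88+20.75)/2 × 4 = 105.26
  [15.25→18.25]: (20.75+14.77)/2 × 3 = 53.28
  Sum = 588.06125 mcg/mL·hr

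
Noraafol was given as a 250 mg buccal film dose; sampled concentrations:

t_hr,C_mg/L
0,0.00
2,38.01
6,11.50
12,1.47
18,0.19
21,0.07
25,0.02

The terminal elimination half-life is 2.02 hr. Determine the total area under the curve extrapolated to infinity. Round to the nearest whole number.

AUC = 182 mg/L·hr

Trapezoidal AUC_0→25:
  [0→2]: (0.00+38.01)/2 × 2 = 38.01
  [2→6]: (38.01+11.50)/2 × 4 = 99.02
  [6→12]: (11.50+1.47)/2 × 6 = 38.91
  [12→18]: (1.47+0.19)/2 × 6 = 4.98
  [18→21]: (0.19+0.07)/2 × 3 = 0.39
  [21→25]: (0.07+0.02)/2 × 4 = 0.18
  Sum = 181.49 mg/L·hr
k_e = ln2 / t½ = 0.693147 / 2.02 = 0.3431 hr^-1
Extrapolated tail: C_last / k_e = 0.02 / 0.3431 = 0.058
AUC_0→∞ = 181.49 + 0.058 = 181.548 mg/L·hr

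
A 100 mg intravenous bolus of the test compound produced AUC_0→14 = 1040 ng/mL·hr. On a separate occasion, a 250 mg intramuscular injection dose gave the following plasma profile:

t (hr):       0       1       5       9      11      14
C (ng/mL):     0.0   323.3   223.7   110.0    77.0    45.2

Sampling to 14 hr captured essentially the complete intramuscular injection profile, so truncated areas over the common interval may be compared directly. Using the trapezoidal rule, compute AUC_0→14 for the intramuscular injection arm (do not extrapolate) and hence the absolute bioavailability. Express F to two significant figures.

Trapezoidal AUC_0→14 (intramuscular injection):
  [0→1]: (0.0+323.3)/2 × 1 = 161.65
  [1→5]: (323.3+223.7)/2 × 4 = 1094.0
  [5→9]: (223.7+110.0)/2 × 4 = 667.4
  [9→11]: (110.0+77.0)/2 × 2 = 187.0
  [11→14]: (77.0+45.2)/2 × 3 = 183.3
  Sum = 2293.35 ng/mL·hr
F = (AUC_ev/D_ev)/(AUC_iv/D_iv) = (2293.35/250)/(1040/100) = 9.1734/10.4 = 0.8821

F = 0.88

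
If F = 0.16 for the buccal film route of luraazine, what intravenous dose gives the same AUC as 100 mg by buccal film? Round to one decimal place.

Systemic exposure from an extravascular dose = F × D_ev, so the equivalent IV dose is F × D_ev.
D_iv = F × D_ev = 0.16 × 100 = 16 mg

D_iv = 16.0 mg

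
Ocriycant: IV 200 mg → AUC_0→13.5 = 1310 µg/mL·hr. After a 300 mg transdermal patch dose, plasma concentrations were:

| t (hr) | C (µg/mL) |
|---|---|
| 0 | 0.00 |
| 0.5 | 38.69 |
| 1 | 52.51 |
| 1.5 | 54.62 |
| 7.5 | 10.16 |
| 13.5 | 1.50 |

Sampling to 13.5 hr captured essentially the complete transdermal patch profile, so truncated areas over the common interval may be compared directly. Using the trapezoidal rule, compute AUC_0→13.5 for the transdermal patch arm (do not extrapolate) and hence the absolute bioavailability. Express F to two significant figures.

Trapezoidal AUC_0→13.5 (transdermal patch):
  [0→0.5]: (0.00+38.69)/2 × 0.5 = 9.6725
  [0.5→1]: (38.69+52.51)/2 × 0.5 = 22.8
  [1→1.5]: (52.51+54.62)/2 × 0.5 = 26.7825
  [1.5→7.5]: (54.62+10.16)/2 × 6 = 194.34
  [7.5→13.5]: (10.16+1.50)/2 × 6 = 34.98
  Sum = 288.575 µg/mL·hr
F = (AUC_ev/D_ev)/(AUC_iv/D_iv) = (288.575/300)/(1310/200) = 0.961917/6.55 = 0.1469

F = 0.15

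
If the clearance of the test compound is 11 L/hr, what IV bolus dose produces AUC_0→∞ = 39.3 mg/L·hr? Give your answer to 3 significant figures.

Dose = 432 mg

Dose_iv = CL × AUC_0→∞
     = 11 × 39.3 = 432.3 mg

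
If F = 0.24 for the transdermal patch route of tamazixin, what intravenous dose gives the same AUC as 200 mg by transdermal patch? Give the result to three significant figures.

D_iv = 48.0 mg

Systemic exposure from an extravascular dose = F × D_ev, so the equivalent IV dose is F × D_ev.
D_iv = F × D_ev = 0.24 × 200 = 48 mg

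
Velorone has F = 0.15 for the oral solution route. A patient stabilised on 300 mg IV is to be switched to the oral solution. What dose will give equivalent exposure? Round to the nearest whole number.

For equal systemic exposure: F × D_ev = D_iv
D_ev = D_iv / F = 300 / 0.15 = 2000 mg

D_oral = 2000 mg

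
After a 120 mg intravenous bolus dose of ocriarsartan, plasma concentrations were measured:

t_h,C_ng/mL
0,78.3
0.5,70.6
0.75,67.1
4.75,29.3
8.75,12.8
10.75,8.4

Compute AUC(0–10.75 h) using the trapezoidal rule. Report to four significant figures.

AUC = 352.6 ng/mL·h

Trapezoidal AUC_0→10.75:
  [0→0.5]: (78.3+70.6)/2 × 0.5 = 37.225
  [0.5→0.75]: (70.6+67.1)/2 × 0.25 = 17.2125
  [0.75→4.75]: (67.1+29.3)/2 × 4 = 192.8
  [4.75→8.75]: (29.3+12.8)/2 × 4 = 84.2
  [8.75→10.75]: (12.8+8.4)/2 × 2 = 21.2
  Sum = 352.6375 ng/mL·h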